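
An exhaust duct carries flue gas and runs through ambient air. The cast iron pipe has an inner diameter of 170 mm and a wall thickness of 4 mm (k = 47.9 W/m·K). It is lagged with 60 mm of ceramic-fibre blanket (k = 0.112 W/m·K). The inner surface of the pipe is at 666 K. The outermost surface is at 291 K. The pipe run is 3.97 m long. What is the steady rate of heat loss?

Q ≈ 2030 W

Per-layer cylindrical resistances, series-summed:
R_cast iron pipe wall = ln(89/85)/(2π×47.9×3.97) = 3.849×10^-5 K/W
R_ceramic-fibre blanket = ln(149/89)/(2π×0.112×3.97) = 0.1845 K/W
R_total = 0.1845 K/W
Q = ΔT/R_total = 375/0.1845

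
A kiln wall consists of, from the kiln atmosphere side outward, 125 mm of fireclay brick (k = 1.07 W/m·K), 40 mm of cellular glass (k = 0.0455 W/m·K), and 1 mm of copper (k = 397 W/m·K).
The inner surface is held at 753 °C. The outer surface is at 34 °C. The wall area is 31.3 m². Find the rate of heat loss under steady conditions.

Q ≈ 22600 W

Thermal resistances in series:
R_fireclay brick = L/(kA) = 0.125/(1.07×31.3) = 0.003732 K/W
R_cellular glass = L/(kA) = 0.04/(0.0455×31.3) = 0.02809 K/W
R_copper = L/(kA) = 0.001/(397×31.3) = 8.048×10^-8 K/W
R_total = 0.03182 K/W
Q = ΔT / R_total = 719 / 0.03182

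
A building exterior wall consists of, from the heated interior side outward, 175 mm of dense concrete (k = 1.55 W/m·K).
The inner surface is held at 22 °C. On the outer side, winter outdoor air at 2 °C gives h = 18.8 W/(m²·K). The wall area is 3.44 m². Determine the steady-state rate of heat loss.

Q ≈ 414 W

Thermal resistances in series:
R_dense concrete = L/(kA) = 0.175/(1.55×3.44) = 0.03282 K/W
R_outer film = 1/(h_o·A) = 1/(18.8×3.44) = 0.01546 K/W
R_total = 0.04828 K/W
Q = ΔT / R_total = 20 / 0.04828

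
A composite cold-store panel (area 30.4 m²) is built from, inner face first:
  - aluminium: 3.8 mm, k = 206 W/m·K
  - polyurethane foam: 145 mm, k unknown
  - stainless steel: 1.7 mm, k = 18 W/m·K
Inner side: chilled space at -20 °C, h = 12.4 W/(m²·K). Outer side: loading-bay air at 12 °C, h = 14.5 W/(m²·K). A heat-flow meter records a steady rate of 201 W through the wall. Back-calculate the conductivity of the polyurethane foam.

Model the wall as resistances in series:
R_inner film = 1/(h_i·A) = 1/(12.4×30.4) = 0.002653 K/W
R_aluminium = L/(kA) = 0.0038/(206×30.4) = 6.068×10^-7 K/W
R_stainless steel = L/(kA) = 0.0017/(18×30.4) = 3.107×10^-6 K/W
R_outer film = 1/(h_o·A) = 1/(14.5×30.4) = 0.002269 K/W
Sum of known resistances R_other = 0.004925 K/W
Total R = ΔT/Q = 32/201 = 0.1592 K/W
R_polyurethane foam = R_total − R_other = 0.1543 K/W
k = L/(R·A) = 0.145/(0.1543×30.4)

k ≈ 0.0309 W/(m·K)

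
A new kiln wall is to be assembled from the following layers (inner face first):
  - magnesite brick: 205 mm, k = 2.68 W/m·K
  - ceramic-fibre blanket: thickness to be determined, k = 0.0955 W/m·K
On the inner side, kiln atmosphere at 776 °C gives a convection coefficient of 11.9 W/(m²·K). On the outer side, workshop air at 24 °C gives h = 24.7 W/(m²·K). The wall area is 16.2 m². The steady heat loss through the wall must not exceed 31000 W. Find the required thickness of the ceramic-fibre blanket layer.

L ≈ 18.3 mm

Series thermal resistances:
R_inner film = 1/(h_i·A) = 1/(11.9×16.2) = 0.005187 K/W
R_magnesite brick = L/(kA) = 0.205/(2.68×16.2) = 0.004722 K/W
R_outer film = 1/(h_o·A) = 1/(24.7×16.2) = 0.002499 K/W
Sum of the known resistances R_other = 0.01241 K/W
Required total resistance R_tot = ΔT/Q_allow = 752/31000 = 0.02426 K/W
R_ceramic-fibre blanket = R_tot − R_other = 0.01185 K/W
L = R·k·A = 0.01185×0.0955×16.2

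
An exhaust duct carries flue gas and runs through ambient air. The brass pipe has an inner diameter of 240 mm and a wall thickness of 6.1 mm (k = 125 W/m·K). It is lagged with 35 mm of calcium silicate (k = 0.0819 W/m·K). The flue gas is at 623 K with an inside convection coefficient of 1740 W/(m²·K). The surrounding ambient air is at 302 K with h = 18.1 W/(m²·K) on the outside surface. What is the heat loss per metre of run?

q′ ≈ 604 W/m

Radial resistances (cylindrical: R_cond = ln(r_o/r_i)/(2πkL), R_conv = 1/(h·2πrL)):
R_inner film = 1/(h_i·2πr₁L) = 1/(1740×2π×0.12×1) = 7.622×10^-4 K/W
R_brass pipe wall = ln(126.1/120)/(2π×125×1) = 6.313×10^-5 K/W
R_calcium silicate = ln(161.1/126.1)/(2π×0.0819×1) = 0.476 K/W
R_outer film = 1/(h_o·2πr_oL) = 1/(18.1×2π×0.1611×1) = 0.05458 K/W
R_total = 0.5314 K/W
Q = ΔT/R_total = 321/0.5314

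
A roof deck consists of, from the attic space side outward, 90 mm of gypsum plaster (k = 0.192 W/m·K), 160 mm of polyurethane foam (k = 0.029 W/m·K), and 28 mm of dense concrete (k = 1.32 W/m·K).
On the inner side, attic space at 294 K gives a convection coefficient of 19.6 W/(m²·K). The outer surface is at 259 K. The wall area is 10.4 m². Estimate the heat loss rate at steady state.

Thermal resistances in series:
R_inner film = 1/(h_i·A) = 1/(19.6×10.4) = 0.004906 K/W
R_gypsum plaster = L/(kA) = 0.09/(0.192×10.4) = 0.04507 K/W
R_polyurethane foam = L/(kA) = 0.16/(0.029×10.4) = 0.5305 K/W
R_dense concrete = L/(kA) = 0.028/(1.32×10.4) = 0.00204 K/W
R_total = 0.5825 K/W
Q = ΔT / R_total = 35 / 0.5825

Q ≈ 60.1 W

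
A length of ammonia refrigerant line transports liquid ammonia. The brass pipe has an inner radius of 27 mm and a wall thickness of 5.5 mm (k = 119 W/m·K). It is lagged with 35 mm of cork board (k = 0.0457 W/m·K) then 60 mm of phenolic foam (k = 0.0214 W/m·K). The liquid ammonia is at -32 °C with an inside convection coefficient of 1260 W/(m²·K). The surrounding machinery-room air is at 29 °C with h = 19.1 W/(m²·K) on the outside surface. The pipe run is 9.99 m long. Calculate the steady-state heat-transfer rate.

Per-layer cylindrical resistances, series-summed:
R_inner film = 1/(h_i·2πr₁L) = 1/(1260×2π×0.027×9.99) = 4.683×10^-4 K/W
R_brass pipe wall = ln(32.5/27)/(2π×119×9.99) = 2.482×10^-5 K/W
R_cork board = ln(67.5/32.5)/(2π×0.0457×9.99) = 0.2548 K/W
R_phenolic foam = ln(127.5/67.5)/(2π×0.0214×9.99) = 0.4735 K/W
R_outer film = 1/(h_o·2πr_oL) = 1/(19.1×2π×0.1275×9.99) = 0.006542 K/W
R_total = 0.7353 K/W
Q = ΔT/R_total = 61/0.7353

Q ≈ 83 W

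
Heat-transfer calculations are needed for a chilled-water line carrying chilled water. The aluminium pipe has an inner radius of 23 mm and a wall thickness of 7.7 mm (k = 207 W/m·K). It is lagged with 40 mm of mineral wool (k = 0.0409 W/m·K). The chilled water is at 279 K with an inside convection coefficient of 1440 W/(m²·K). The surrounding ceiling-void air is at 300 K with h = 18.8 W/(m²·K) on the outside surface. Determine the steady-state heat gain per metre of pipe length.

q′ ≈ 6.23 W/m

Radial resistances (cylindrical: R_cond = ln(r_o/r_i)/(2πkL), R_conv = 1/(h·2πrL)):
R_inner film = 1/(h_i·2πr₁L) = 1/(1440×2π×0.023×1) = 0.004805 K/W
R_aluminium pipe wall = ln(30.7/23)/(2π×207×1) = 2.22×10^-4 K/W
R_mineral wool = ln(70.7/30.7)/(2π×0.0409×1) = 3.246 K/W
R_outer film = 1/(h_o·2πr_oL) = 1/(18.8×2π×0.0707×1) = 0.1197 K/W
R_total = 3.371 K/W
Q = ΔT/R_total = 21/3.371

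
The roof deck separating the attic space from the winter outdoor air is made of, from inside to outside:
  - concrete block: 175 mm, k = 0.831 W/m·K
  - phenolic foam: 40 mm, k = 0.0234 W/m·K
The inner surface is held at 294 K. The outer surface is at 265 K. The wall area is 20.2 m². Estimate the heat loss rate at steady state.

Series thermal resistances:
R_concrete block = L/(kA) = 0.175/(0.831×20.2) = 0.01043 K/W
R_phenolic foam = L/(kA) = 0.04/(0.0234×20.2) = 0.08462 K/W
R_total = 0.09505 K/W
Q = ΔT / R_total = 29 / 0.09505

Q ≈ 305 W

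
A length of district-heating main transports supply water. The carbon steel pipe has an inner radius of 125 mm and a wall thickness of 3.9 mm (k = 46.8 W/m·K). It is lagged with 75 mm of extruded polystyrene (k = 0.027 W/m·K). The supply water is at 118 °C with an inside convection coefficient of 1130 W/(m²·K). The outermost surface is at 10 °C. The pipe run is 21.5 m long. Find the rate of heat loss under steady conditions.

Q ≈ 859 W

For a radial system each layer contributes R = ln(r_out/r_in)/(2πkL); films add R = 1/(hA).
R_inner film = 1/(h_i·2πr₁L) = 1/(1130×2π×0.125×21.5) = 5.241×10^-5 K/W
R_carbon steel pipe wall = ln(128.9/125)/(2π×46.8×21.5) = 4.86×10^-6 K/W
R_extruded polystyrene = ln(203.9/128.9)/(2π×0.027×21.5) = 0.1257 K/W
R_total = 0.1258 K/W
Q = ΔT/R_total = 108/0.1258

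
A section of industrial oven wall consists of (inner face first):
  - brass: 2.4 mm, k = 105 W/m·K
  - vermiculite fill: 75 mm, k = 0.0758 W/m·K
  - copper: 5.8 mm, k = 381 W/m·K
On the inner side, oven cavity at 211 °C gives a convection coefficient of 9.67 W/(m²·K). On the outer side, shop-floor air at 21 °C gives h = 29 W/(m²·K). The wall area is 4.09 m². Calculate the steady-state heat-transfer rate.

Thermal resistances in series:
R_inner film = 1/(h_i·A) = 1/(9.67×4.09) = 0.02528 K/W
R_brass = L/(kA) = 0.0024/(105×4.09) = 5.589×10^-6 K/W
R_vermiculite fill = L/(kA) = 0.075/(0.0758×4.09) = 0.2419 K/W
R_copper = L/(kA) = 0.0058/(381×4.09) = 3.722×10^-6 K/W
R_outer film = 1/(h_o·A) = 1/(29×4.09) = 0.008431 K/W
R_total = 0.2756 K/W
Q = ΔT / R_total = 190 / 0.2756

Q ≈ 689 W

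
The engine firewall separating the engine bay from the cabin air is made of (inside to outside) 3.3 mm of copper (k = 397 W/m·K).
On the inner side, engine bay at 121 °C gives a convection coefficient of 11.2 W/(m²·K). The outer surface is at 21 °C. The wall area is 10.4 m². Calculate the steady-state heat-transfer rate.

Using the resistance-network approach (series):
R_inner film = 1/(h_i·A) = 1/(11.2×10.4) = 0.008585 K/W
R_copper = L/(kA) = 0.0033/(397×10.4) = 7.993×10^-7 K/W
R_total = 0.008586 K/W
Q = ΔT / R_total = 100 / 0.008586

Q ≈ 11600 W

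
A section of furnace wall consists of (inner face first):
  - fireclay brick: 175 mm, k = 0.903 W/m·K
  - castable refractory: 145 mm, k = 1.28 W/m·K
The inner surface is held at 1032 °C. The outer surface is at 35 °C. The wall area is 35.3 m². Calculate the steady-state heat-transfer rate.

Treating each layer as a thermal resistance in series:
R_fireclay brick = L/(kA) = 0.175/(0.903×35.3) = 0.00549 K/W
R_castable refractory = L/(kA) = 0.145/(1.28×35.3) = 0.003209 K/W
R_total = 0.008699 K/W
Q = ΔT / R_total = 997 / 0.008699

Q ≈ 115000 W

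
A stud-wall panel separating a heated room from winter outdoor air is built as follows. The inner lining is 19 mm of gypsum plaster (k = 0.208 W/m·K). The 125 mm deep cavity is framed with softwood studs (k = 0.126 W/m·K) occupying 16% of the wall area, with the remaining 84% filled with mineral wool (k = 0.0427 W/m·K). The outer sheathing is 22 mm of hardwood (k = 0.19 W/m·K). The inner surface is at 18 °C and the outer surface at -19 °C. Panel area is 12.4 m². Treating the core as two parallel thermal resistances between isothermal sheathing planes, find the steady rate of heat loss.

Q ≈ 188 W

Sheathing layers in series; stud and cavity paths in parallel between them.
R_inner = 0.019/(0.208×12.4) = 0.007367 K/W
R_stud  = 0.125/(0.126×0.16×12.4) = 0.5 K/W
R_cav   = 0.125/(0.0427×0.84×12.4) = 0.281 K/W
1/R_core = 1/R_stud + 1/R_cav → R_core = 0.1799 K/W
R_outer = 0.022/(0.19×12.4) = 0.009338 K/W
R_total = 0.1966 K/W
Q = ΔT/R_total = 37/0.1966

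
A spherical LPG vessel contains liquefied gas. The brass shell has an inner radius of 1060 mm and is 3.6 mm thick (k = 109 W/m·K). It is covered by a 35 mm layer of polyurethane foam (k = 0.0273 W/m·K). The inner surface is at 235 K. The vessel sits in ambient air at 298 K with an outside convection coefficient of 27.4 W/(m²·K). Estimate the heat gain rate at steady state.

Q ≈ 702 W

For a spherical shell R = (1/r₁ − 1/r₂)/(4πk); film R = 1/(h·4πr²). In series:
R_brass shell = (1/1.06 − 1/1.0636)/(4π×109) = 2.331×10^-6 K/W
R_polyurethane foam = (1/1.0636 − 1/1.0986)/(4π×0.0273) = 0.08731 K/W
R_outer film = 1/(h·4πr_o²) = 1/(27.4×4π×1.0986²) = 0.002406 K/W
R_total = 0.08972 K/W
Q = ΔT/R_total = 63/0.08972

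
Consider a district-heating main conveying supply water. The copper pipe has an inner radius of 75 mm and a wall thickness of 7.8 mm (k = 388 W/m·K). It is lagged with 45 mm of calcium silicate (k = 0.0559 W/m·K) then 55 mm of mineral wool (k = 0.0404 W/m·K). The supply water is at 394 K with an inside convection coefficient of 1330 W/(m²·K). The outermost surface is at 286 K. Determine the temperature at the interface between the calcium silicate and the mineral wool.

Radial resistances (cylindrical: R_cond = ln(r_o/r_i)/(2πkL), R_conv = 1/(h·2πrL)):
R_inner film = 1/(h_i·2πr₁L) = 1/(1330×2π×0.075×1) = 0.001596 K/W
R_copper pipe wall = ln(82.8/75)/(2π×388×1) = 4.058×10^-5 K/W
R_calcium silicate = ln(127.8/82.8)/(2π×0.0559×1) = 1.236 K/W
R_mineral wool = ln(182.8/127.8)/(2π×0.0404×1) = 1.41 K/W
R_total = 2.647 K/W
Q = ΔT/R_total = 108/2.647
Q = 40.8 W/m
T_interface = T_inner − Q·ΣR(inner→interface) = 394 − 40.8×1.237

T ≈ 344 K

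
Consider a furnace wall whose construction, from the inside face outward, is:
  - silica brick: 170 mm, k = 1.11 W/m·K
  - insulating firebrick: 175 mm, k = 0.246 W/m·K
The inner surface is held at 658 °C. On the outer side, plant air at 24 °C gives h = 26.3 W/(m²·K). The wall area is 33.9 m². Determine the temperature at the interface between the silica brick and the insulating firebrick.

T ≈ 550 °C

Treating each layer as a thermal resistance in series:
R_silica brick = L/(kA) = 0.17/(1.11×33.9) = 0.004518 K/W
R_insulating firebrick = L/(kA) = 0.175/(0.246×33.9) = 0.02098 K/W
R_outer film = 1/(h_o·A) = 1/(26.3×33.9) = 0.001122 K/W
R_total = 0.02662 K/W;  Q = ΔT/R_total = 634/0.02662 = 23810 W
T_interface = T_inner − Q·ΣR(inner→interface) = 658 − 23800×0.004518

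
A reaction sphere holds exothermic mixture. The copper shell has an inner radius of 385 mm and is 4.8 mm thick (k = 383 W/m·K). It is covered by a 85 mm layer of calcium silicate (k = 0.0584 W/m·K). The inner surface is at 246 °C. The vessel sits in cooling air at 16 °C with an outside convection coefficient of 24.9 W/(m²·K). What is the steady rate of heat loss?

Each spherical layer contributes R = (1/r_i − 1/r_o)/(4πk):
R_copper shell = (1/0.385 − 1/0.3898)/(4π×383) = 6.646×10^-6 K/W
R_calcium silicate = (1/0.3898 − 1/0.4748)/(4π×0.0584) = 0.6258 K/W
R_outer film = 1/(h·4πr_o²) = 1/(24.9×4π×0.4748²) = 0.01418 K/W
R_total = 0.64 K/W
Q = ΔT/R_total = 230/0.64

Q ≈ 359 W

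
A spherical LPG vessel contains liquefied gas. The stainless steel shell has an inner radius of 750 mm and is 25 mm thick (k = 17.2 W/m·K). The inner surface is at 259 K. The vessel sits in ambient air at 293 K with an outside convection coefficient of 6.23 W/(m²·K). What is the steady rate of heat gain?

Q ≈ 1580 W

Spherical conduction: R = (1/r_in − 1/r_out)/(4πk) per layer; series-sum.
R_stainless steel shell = (1/0.75 − 1/0.775)/(4π×17.2) = 1.99×10^-4 K/W
R_outer film = 1/(h·4πr_o²) = 1/(6.23×4π×0.775²) = 0.02127 K/W
R_total = 0.02147 K/W
Q = ΔT/R_total = 34/0.02147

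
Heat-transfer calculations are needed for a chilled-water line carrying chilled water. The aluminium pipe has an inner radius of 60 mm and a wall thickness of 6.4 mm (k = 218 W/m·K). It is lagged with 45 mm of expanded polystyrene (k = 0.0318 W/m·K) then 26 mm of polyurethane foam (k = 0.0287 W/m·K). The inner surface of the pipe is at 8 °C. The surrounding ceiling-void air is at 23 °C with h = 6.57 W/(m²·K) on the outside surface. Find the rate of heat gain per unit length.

q′ ≈ 3.82 W/m

Per-layer cylindrical resistances, series-summed:
R_aluminium pipe wall = ln(66.4/60)/(2π×218×1) = 7.399×10^-5 K/W
R_expanded polystyrene = ln(111.4/66.4)/(2π×0.0318×1) = 2.59 K/W
R_polyurethane foam = ln(137.4/111.4)/(2π×0.0287×1) = 1.163 K/W
R_outer film = 1/(h_o·2πr_oL) = 1/(6.57×2π×0.1374×1) = 0.1763 K/W
R_total = 3.929 K/W
Q = ΔT/R_total = 15/3.929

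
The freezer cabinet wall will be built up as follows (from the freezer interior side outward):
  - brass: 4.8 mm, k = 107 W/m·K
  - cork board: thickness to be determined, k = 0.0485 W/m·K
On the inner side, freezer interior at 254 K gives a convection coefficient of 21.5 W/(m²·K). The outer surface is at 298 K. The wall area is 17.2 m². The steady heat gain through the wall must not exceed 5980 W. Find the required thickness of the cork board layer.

Series thermal resistances:
R_inner film = 1/(h_i·A) = 1/(21.5×17.2) = 0.002704 K/W
R_brass = L/(kA) = 0.0048/(107×17.2) = 2.608×10^-6 K/W
Sum of the known resistances R_other = 0.002707 K/W
Required total resistance R_tot = ΔT/Q_allow = 44/5980 = 0.007358 K/W
R_cork board = R_tot − R_other = 0.004651 K/W
L = R·k·A = 0.004651×0.0485×17.2

L ≈ 3.88 mm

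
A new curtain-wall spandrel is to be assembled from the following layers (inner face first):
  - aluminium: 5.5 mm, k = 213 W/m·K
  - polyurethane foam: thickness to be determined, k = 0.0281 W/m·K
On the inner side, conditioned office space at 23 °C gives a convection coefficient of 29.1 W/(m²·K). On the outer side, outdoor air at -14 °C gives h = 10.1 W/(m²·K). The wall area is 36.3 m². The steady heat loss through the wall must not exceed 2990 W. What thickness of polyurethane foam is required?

Model the wall as resistances in series:
R_inner film = 1/(h_i·A) = 1/(29.1×36.3) = 9.467×10^-4 K/W
R_aluminium = L/(kA) = 0.0055/(213×36.3) = 7.113×10^-7 K/W
R_outer film = 1/(h_o·A) = 1/(10.1×36.3) = 0.002728 K/W
Sum of the known resistances R_other = 0.003675 K/W
Required total resistance R_tot = ΔT/Q_allow = 37/2990 = 0.01237 K/W
R_polyurethane foam = R_tot − R_other = 0.0087 K/W
L = R·k·A = 0.0087×0.0281×36.3

L ≈ 8.87 mm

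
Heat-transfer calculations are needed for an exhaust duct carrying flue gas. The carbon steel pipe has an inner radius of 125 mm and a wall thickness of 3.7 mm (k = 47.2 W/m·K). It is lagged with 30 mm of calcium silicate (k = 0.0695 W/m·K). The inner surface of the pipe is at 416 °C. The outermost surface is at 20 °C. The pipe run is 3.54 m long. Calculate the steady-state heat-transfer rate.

Q ≈ 2920 W

Per-layer cylindrical resistances, series-summed:
R_carbon steel pipe wall = ln(128.7/125)/(2π×47.2×3.54) = 2.779×10^-5 K/W
R_calcium silicate = ln(158.7/128.7)/(2π×0.0695×3.54) = 0.1355 K/W
R_total = 0.1356 K/W
Q = ΔT/R_total = 396/0.1356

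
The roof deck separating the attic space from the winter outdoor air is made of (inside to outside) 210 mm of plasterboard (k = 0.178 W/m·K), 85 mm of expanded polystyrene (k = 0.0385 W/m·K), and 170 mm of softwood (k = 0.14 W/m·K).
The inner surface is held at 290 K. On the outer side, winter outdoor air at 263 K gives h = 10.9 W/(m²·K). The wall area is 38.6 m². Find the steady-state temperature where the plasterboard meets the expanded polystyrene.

Treating each layer as a thermal resistance in series:
R_plasterboard = L/(kA) = 0.21/(0.178×38.6) = 0.03056 K/W
R_expanded polystyrene = L/(kA) = 0.085/(0.0385×38.6) = 0.0572 K/W
R_softwood = L/(kA) = 0.17/(0.14×38.6) = 0.03146 K/W
R_outer film = 1/(h_o·A) = 1/(10.9×38.6) = 0.002377 K/W
R_total = 0.1216 K/W;  Q = ΔT/R_total = 27/0.1216 = 222 W
T_interface = T_inner − Q·ΣR(inner→interface) = 290 − 222×0.03056

T ≈ 283 K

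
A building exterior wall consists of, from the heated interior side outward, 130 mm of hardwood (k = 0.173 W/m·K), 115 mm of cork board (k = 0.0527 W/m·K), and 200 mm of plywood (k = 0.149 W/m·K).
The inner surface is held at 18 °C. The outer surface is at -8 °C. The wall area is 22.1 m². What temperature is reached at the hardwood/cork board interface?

T ≈ 13.4 °C

Treating each layer as a thermal resistance in series:
R_hardwood = L/(kA) = 0.13/(0.173×22.1) = 0.034 K/W
R_cork board = L/(kA) = 0.115/(0.0527×22.1) = 0.09874 K/W
R_plywood = L/(kA) = 0.2/(0.149×22.1) = 0.06074 K/W
R_total = 0.1935 K/W;  Q = ΔT/R_total = 26/0.1935 = 134.4 W
T_interface = T_inner − Q·ΣR(inner→interface) = 18 − 134×0.034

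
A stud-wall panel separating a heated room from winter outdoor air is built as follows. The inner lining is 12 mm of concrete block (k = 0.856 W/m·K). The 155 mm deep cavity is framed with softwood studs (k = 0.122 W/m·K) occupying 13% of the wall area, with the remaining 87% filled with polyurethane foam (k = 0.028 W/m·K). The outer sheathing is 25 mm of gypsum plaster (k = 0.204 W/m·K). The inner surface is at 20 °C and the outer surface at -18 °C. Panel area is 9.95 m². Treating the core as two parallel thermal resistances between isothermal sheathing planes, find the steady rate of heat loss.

Sheathing layers in series; stud and cavity paths in parallel between them.
R_inner = 0.012/(0.856×9.95) = 0.001409 K/W
R_stud  = 0.155/(0.122×0.13×9.95) = 0.9822 K/W
R_cav   = 0.155/(0.028×0.87×9.95) = 0.6395 K/W
1/R_core = 1/R_stud + 1/R_cav → R_core = 0.3873 K/W
R_outer = 0.025/(0.204×9.95) = 0.01232 K/W
R_total = 0.401 K/W
Q = ΔT/R_total = 38/0.401

Q ≈ 94.8 W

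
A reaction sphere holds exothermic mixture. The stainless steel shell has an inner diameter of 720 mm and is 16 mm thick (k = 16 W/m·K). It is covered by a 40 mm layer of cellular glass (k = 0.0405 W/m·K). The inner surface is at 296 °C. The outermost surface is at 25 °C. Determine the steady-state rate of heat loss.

Q ≈ 539 W

For a spherical shell R = (1/r₁ − 1/r₂)/(4πk); film R = 1/(h·4πr²). In series:
R_stainless steel shell = (1/0.36 − 1/0.376)/(4π×16) = 5.879×10^-4 K/W
R_cellular glass = (1/0.376 − 1/0.416)/(4π×0.0405) = 0.5025 K/W
R_total = 0.5031 K/W
Q = ΔT/R_total = 271/0.5031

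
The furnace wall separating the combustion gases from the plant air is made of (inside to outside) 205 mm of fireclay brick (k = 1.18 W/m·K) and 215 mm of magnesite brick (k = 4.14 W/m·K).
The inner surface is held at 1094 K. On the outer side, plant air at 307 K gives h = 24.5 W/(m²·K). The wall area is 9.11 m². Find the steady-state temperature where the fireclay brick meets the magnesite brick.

Model the wall as resistances in series:
R_fireclay brick = L/(kA) = 0.205/(1.18×9.11) = 0.01907 K/W
R_magnesite brick = L/(kA) = 0.215/(4.14×9.11) = 0.005701 K/W
R_outer film = 1/(h_o·A) = 1/(24.5×9.11) = 0.00448 K/W
R_total = 0.02925 K/W;  Q = ΔT/R_total = 787/0.02925 = 26900 W
T_interface = T_inner − Q·ΣR(inner→interface) = 1094 − 26900×0.01907

T ≈ 581 K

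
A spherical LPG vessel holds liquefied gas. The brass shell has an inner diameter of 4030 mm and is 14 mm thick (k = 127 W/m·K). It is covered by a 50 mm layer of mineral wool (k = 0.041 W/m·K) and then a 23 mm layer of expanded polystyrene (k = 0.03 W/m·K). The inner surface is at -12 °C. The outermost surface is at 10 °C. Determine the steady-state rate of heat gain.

Q ≈ 595 W

Radial (spherical) resistances in series:
R_brass shell = (1/2.015 − 1/2.029)/(4π×127) = 2.146×10^-6 K/W
R_mineral wool = (1/2.029 − 1/2.079)/(4π×0.041) = 0.02301 K/W
R_expanded polystyrene = (1/2.079 − 1/2.102)/(4π×0.03) = 0.01396 K/W
R_total = 0.03697 K/W
Q = ΔT/R_total = 22/0.03697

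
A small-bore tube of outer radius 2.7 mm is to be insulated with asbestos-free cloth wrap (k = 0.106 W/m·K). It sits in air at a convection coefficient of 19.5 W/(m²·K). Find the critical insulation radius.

r_cr ≈ 5.44 mm

For a cylinder r_cr = k/h = 0.106/19.5
r_cr = 5.44 mm; since the bare radius (2.7 mm) is below r_cr, adding a thin layer of insulation will *increase* heat loss.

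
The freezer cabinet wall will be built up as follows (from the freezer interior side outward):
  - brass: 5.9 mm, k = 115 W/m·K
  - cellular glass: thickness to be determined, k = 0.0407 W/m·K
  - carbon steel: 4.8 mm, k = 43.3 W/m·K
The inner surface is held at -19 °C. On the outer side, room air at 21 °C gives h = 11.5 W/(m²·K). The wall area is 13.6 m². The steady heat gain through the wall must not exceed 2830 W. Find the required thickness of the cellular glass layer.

Model the wall as resistances in series:
R_brass = L/(kA) = 0.0059/(115×13.6) = 3.772×10^-6 K/W
R_carbon steel = L/(kA) = 0.0048/(43.3×13.6) = 8.151×10^-6 K/W
R_outer film = 1/(h_o·A) = 1/(11.5×13.6) = 0.006394 K/W
Sum of the known resistances R_other = 0.006406 K/W
Required total resistance R_tot = ΔT/Q_allow = 40/2830 = 0.01413 K/W
R_cellular glass = R_tot − R_other = 0.007728 K/W
L = R·k·A = 0.007728×0.0407×13.6

L ≈ 4.28 mm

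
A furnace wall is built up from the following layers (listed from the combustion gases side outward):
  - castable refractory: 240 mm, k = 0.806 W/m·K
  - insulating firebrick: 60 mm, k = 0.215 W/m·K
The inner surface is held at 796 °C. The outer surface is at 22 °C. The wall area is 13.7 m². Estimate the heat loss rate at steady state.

Using the resistance-network approach (series):
R_castable refractory = L/(kA) = 0.24/(0.806×13.7) = 0.02173 K/W
R_insulating firebrick = L/(kA) = 0.06/(0.215×13.7) = 0.02037 K/W
R_total = 0.0421 K/W
Q = ΔT / R_total = 774 / 0.0421

Q ≈ 18400 W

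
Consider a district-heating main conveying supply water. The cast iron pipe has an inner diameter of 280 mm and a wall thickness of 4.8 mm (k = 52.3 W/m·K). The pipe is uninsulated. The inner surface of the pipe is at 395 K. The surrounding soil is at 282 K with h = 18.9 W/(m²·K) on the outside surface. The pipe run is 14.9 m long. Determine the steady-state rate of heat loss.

Q ≈ 28900 W

For a radial system each layer contributes R = ln(r_out/r_in)/(2πkL); films add R = 1/(hA).
R_cast iron pipe wall = ln(144.8/140)/(2π×52.3×14.9) = 6.885×10^-6 K/W
R_outer film = 1/(h_o·2πr_oL) = 1/(18.9×2π×0.1448×14.9) = 0.003903 K/W
R_total = 0.00391 K/W
Q = ΔT/R_total = 113/0.00391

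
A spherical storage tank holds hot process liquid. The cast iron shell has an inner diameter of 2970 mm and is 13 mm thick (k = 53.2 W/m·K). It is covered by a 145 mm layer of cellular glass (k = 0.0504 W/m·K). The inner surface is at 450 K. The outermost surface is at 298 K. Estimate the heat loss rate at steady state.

Radial (spherical) resistances in series:
R_cast iron shell = (1/1.485 − 1/1.498)/(4π×53.2) = 8.741×10^-6 K/W
R_cellular glass = (1/1.498 − 1/1.643)/(4π×0.0504) = 0.09302 K/W
R_total = 0.09303 K/W
Q = ΔT/R_total = 152/0.09303

Q ≈ 1630 W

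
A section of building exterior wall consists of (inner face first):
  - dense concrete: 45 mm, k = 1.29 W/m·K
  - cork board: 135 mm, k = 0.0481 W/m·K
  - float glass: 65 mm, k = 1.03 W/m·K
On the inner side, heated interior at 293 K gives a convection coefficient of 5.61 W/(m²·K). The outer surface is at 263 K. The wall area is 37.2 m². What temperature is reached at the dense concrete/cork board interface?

Thermal resistances in series:
R_inner film = 1/(h_i·A) = 1/(5.61×37.2) = 0.004792 K/W
R_dense concrete = L/(kA) = 0.045/(1.29×37.2) = 9.377×10^-4 K/W
R_cork board = L/(kA) = 0.135/(0.0481×37.2) = 0.07545 K/W
R_float glass = L/(kA) = 0.065/(1.03×37.2) = 0.001696 K/W
R_total = 0.08287 K/W;  Q = ΔT/R_total = 30/0.08287 = 362 W
T_interface = T_inner − Q·ΣR(inner→interface) = 293 − 362×0.005729

T ≈ 291 K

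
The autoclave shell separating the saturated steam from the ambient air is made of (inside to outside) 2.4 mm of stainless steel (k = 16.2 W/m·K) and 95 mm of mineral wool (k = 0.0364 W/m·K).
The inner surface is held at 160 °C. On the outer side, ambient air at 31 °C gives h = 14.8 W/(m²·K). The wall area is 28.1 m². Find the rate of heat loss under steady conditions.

Q ≈ 1350 W

Thermal resistances in series:
R_stainless steel = L/(kA) = 0.0024/(16.2×28.1) = 5.272×10^-6 K/W
R_mineral wool = L/(kA) = 0.095/(0.0364×28.1) = 0.09288 K/W
R_outer film = 1/(h_o·A) = 1/(14.8×28.1) = 0.002405 K/W
R_total = 0.09529 K/W
Q = ΔT / R_total = 129 / 0.09529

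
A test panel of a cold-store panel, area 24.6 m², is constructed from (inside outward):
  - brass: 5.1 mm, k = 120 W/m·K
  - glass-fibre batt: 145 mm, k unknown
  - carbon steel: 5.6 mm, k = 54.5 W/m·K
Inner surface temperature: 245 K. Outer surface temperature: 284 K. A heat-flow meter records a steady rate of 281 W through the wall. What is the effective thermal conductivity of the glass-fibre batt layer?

Model the wall as resistances in series:
R_brass = L/(kA) = 0.0051/(120×24.6) = 1.728×10^-6 K/W
R_carbon steel = L/(kA) = 0.0056/(54.5×24.6) = 4.177×10^-6 K/W
Sum of known resistances R_other = 5.905×10^-6 K/W
Total R = ΔT/Q = 39/281 = 0.1388 K/W
R_glass-fibre batt = R_total − R_other = 0.1388 K/W
k = L/(R·A) = 0.145/(0.1388×24.6)

k ≈ 0.0425 W/(m·K)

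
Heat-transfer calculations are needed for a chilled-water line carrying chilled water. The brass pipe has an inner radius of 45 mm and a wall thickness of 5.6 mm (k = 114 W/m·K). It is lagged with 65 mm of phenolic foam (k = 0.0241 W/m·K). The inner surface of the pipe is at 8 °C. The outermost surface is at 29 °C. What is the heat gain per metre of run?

Treating each annulus and film as a series resistance:
R_brass pipe wall = ln(50.6/45)/(2π×114×1) = 1.637×10^-4 K/W
R_phenolic foam = ln(115.6/50.6)/(2π×0.0241×1) = 5.456 K/W
R_total = 5.456 K/W
Q = ΔT/R_total = 21/5.456

q′ ≈ 3.85 W/m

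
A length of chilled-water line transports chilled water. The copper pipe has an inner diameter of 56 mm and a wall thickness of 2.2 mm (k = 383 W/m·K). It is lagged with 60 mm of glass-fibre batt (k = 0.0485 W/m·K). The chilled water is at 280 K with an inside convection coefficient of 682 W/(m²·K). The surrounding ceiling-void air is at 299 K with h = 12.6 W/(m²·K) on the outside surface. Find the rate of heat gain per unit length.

Radial resistances (cylindrical: R_cond = ln(r_o/r_i)/(2πkL), R_conv = 1/(h·2πrL)):
R_inner film = 1/(h_i·2πr₁L) = 1/(682×2π×0.028×1) = 0.008334 K/W
R_copper pipe wall = ln(30.2/28)/(2π×383×1) = 3.143×10^-5 K/W
R_glass-fibre batt = ln(90.2/30.2)/(2π×0.0485×1) = 3.591 K/W
R_outer film = 1/(h_o·2πr_oL) = 1/(12.6×2π×0.0902×1) = 0.14 K/W
R_total = 3.739 K/W
Q = ΔT/R_total = 19/3.739

q′ ≈ 5.08 W/m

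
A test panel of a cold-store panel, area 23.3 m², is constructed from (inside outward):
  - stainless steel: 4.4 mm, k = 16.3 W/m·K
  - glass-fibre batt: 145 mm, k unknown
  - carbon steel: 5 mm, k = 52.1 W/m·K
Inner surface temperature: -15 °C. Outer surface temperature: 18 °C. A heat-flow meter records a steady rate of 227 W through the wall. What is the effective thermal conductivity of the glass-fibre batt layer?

Model the wall as resistances in series:
R_stainless steel = L/(kA) = 0.0044/(16.3×23.3) = 1.159×10^-5 K/W
R_carbon steel = L/(kA) = 0.005/(52.1×23.3) = 4.119×10^-6 K/W
Sum of known resistances R_other = 1.57×10^-5 K/W
Total R = ΔT/Q = 33/227 = 0.1454 K/W
R_glass-fibre batt = R_total − R_other = 0.1454 K/W
k = L/(R·A) = 0.145/(0.1454×23.3)

k ≈ 0.0428 W/(m·K)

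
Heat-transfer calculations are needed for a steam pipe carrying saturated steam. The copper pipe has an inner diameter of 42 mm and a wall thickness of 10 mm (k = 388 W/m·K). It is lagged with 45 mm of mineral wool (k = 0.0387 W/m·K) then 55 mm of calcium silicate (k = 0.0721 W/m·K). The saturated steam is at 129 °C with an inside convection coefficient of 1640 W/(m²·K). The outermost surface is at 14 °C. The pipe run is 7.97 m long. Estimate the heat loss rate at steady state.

Treating each annulus and film as a series resistance:
R_inner film = 1/(h_i·2πr₁L) = 1/(1640×2π×0.021×7.97) = 5.798×10^-4 K/W
R_copper pipe wall = ln(31/21)/(2π×388×7.97) = 2.004×10^-5 K/W
R_mineral wool = ln(76/31)/(2π×0.0387×7.97) = 0.4627 K/W
R_calcium silicate = ln(131/76)/(2π×0.0721×7.97) = 0.1508 K/W
R_total = 0.6141 K/W
Q = ΔT/R_total = 115/0.6141

Q ≈ 187 W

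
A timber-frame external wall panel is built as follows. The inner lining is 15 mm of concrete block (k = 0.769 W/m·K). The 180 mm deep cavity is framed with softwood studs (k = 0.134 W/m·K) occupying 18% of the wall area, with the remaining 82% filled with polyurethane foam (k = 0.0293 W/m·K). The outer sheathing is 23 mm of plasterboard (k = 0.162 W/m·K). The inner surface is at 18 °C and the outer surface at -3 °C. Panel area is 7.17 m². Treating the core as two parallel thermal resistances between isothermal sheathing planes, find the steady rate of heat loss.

Sheathing layers in series; stud and cavity paths in parallel between them.
R_inner = 0.015/(0.769×7.17) = 0.00272 K/W
R_stud  = 0.18/(0.134×0.18×7.17) = 1.041 K/W
R_cav   = 0.18/(0.0293×0.82×7.17) = 1.045 K/W
1/R_core = 1/R_stud + 1/R_cav → R_core = 0.5214 K/W
R_outer = 0.023/(0.162×7.17) = 0.0198 K/W
R_total = 0.5439 K/W
Q = ΔT/R_total = 21/0.5439

Q ≈ 38.6 W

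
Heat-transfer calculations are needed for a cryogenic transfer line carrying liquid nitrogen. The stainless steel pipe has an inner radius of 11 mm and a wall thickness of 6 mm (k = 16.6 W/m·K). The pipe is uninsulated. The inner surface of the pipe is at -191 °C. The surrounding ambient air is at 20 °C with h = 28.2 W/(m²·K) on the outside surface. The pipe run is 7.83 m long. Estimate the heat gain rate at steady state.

Treating each annulus and film as a series resistance:
R_stainless steel pipe wall = ln(17/11)/(2π×16.6×7.83) = 5.33×10^-4 K/W
R_outer film = 1/(h_o·2πr_oL) = 1/(28.2×2π×0.017×7.83) = 0.0424 K/W
R_total = 0.04293 K/W
Q = ΔT/R_total = 211/0.04293

Q ≈ 4910 W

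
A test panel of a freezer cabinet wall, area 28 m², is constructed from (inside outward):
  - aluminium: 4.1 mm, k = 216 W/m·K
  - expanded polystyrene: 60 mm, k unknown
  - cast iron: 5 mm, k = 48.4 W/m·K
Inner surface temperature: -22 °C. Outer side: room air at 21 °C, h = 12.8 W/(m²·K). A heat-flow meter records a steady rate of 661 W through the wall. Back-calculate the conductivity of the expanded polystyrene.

k ≈ 0.0344 W/(m·K)

Treating each layer as a thermal resistance in series:
R_aluminium = L/(kA) = 0.0041/(216×28) = 6.779×10^-7 K/W
R_cast iron = L/(kA) = 0.005/(48.4×28) = 3.689×10^-6 K/W
R_outer film = 1/(h_o·A) = 1/(12.8×28) = 0.00279 K/W
Sum of known resistances R_other = 0.002795 K/W
Total R = ΔT/Q = 43/661 = 0.06505 K/W
R_expanded polystyrene = R_total − R_other = 0.06226 K/W
k = L/(R·A) = 0.06/(0.06226×28)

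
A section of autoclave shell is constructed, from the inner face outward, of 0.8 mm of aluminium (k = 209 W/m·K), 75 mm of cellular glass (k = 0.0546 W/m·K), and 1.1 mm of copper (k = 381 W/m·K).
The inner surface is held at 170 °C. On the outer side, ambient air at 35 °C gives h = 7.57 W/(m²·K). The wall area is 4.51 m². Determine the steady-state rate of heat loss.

Treating each layer as a thermal resistance in series:
R_aluminium = L/(kA) = 0.0008/(209×4.51) = 8.487×10^-7 K/W
R_cellular glass = L/(kA) = 0.075/(0.0546×4.51) = 0.3046 K/W
R_copper = L/(kA) = 0.0011/(381×4.51) = 6.402×10^-7 K/W
R_outer film = 1/(h_o·A) = 1/(7.57×4.51) = 0.02929 K/W
R_total = 0.3339 K/W
Q = ΔT / R_total = 135 / 0.3339

Q ≈ 404 W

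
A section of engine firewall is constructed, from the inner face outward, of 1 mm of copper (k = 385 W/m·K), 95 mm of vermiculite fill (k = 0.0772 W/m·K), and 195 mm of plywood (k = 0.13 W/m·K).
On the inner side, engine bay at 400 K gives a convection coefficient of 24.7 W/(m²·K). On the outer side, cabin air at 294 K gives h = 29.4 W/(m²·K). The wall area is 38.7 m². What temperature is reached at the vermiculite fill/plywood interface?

T ≈ 352 K

Series thermal resistances:
R_inner film = 1/(h_i·A) = 1/(24.7×38.7) = 0.001046 K/W
R_copper = L/(kA) = 0.001/(385×38.7) = 6.712×10^-8 K/W
R_vermiculite fill = L/(kA) = 0.095/(0.0772×38.7) = 0.0318 K/W
R_plywood = L/(kA) = 0.195/(0.13×38.7) = 0.03876 K/W
R_outer film = 1/(h_o·A) = 1/(29.4×38.7) = 8.789×10^-4 K/W
R_total = 0.07248 K/W;  Q = ΔT/R_total = 106/0.07248 = 1462 W
T_interface = T_inner − Q·ΣR(inner→interface) = 400 − 1460×0.03284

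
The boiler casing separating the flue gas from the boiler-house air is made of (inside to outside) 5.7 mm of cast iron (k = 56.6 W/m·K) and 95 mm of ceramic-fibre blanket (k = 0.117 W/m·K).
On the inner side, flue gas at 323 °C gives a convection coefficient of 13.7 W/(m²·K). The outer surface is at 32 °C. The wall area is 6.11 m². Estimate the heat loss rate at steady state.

Q ≈ 2010 W

Using the resistance-network approach (series):
R_inner film = 1/(h_i·A) = 1/(13.7×6.11) = 0.01195 K/W
R_cast iron = L/(kA) = 0.0057/(56.6×6.11) = 1.648×10^-5 K/W
R_ceramic-fibre blanket = L/(kA) = 0.095/(0.117×6.11) = 0.1329 K/W
R_total = 0.1449 K/W
Q = ΔT / R_total = 291 / 0.1449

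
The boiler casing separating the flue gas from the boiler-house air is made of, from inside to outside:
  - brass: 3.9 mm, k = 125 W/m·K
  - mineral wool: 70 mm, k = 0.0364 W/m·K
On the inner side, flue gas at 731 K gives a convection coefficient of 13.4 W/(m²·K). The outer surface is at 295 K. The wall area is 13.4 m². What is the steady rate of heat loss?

Series thermal resistances:
R_inner film = 1/(h_i·A) = 1/(13.4×13.4) = 0.005569 K/W
R_brass = L/(kA) = 0.0039/(125×13.4) = 2.328×10^-6 K/W
R_mineral wool = L/(kA) = 0.07/(0.0364×13.4) = 0.1435 K/W
R_total = 0.1491 K/W
Q = ΔT / R_total = 436 / 0.1491

Q ≈ 2920 W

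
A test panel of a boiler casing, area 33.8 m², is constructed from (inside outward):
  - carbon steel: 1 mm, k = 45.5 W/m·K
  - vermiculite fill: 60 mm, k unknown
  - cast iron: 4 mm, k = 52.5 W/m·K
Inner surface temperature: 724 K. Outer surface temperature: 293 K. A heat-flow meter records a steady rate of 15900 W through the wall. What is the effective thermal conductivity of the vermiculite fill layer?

Model the wall as resistances in series:
R_carbon steel = L/(kA) = 0.001/(45.5×33.8) = 6.502×10^-7 K/W
R_cast iron = L/(kA) = 0.004/(52.5×33.8) = 2.254×10^-6 K/W
Sum of known resistances R_other = 2.904×10^-6 K/W
Total R = ΔT/Q = 431/15900 = 0.02711 K/W
R_vermiculite fill = R_total − R_other = 0.0271 K/W
k = L/(R·A) = 0.06/(0.0271×33.8)

k ≈ 0.0655 W/(m·K)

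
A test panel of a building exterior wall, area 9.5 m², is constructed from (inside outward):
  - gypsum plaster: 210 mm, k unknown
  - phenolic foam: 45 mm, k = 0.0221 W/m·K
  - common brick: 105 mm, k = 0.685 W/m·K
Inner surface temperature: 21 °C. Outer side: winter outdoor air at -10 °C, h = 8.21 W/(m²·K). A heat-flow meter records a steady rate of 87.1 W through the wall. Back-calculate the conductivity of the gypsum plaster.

Series thermal resistances:
R_phenolic foam = L/(kA) = 0.045/(0.0221×9.5) = 0.2143 K/W
R_common brick = L/(kA) = 0.105/(0.685×9.5) = 0.01614 K/W
R_outer film = 1/(h_o·A) = 1/(8.21×9.5) = 0.01282 K/W
Sum of known resistances R_other = 0.2433 K/W
Total R = ΔT/Q = 31/87.1 = 0.3559 K/W
R_gypsum plaster = R_total − R_other = 0.1126 K/W
k = L/(R·A) = 0.21/(0.1126×9.5)

k ≈ 0.196 W/(m·K)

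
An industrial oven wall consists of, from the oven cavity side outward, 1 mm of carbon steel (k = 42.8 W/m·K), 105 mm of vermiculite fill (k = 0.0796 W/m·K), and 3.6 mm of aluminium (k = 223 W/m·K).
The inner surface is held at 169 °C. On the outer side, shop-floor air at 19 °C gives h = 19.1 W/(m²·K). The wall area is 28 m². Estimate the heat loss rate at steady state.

Treating each layer as a thermal resistance in series:
R_carbon steel = L/(kA) = 0.001/(42.8×28) = 8.344×10^-7 K/W
R_vermiculite fill = L/(kA) = 0.105/(0.0796×28) = 0.04711 K/W
R_aluminium = L/(kA) = 0.0036/(223×28) = 5.766×10^-7 K/W
R_outer film = 1/(h_o·A) = 1/(19.1×28) = 0.00187 K/W
R_total = 0.04898 K/W
Q = ΔT / R_total = 150 / 0.04898

Q ≈ 3060 W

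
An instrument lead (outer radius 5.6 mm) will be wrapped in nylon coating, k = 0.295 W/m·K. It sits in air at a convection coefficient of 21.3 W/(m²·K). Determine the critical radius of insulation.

For a cylinder r_cr = k/h = 0.295/21.3
r_cr = 13.8 mm; since the bare radius (5.6 mm) is below r_cr, adding a thin layer of insulation will *increase* heat loss.

r_cr ≈ 13.8 mm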